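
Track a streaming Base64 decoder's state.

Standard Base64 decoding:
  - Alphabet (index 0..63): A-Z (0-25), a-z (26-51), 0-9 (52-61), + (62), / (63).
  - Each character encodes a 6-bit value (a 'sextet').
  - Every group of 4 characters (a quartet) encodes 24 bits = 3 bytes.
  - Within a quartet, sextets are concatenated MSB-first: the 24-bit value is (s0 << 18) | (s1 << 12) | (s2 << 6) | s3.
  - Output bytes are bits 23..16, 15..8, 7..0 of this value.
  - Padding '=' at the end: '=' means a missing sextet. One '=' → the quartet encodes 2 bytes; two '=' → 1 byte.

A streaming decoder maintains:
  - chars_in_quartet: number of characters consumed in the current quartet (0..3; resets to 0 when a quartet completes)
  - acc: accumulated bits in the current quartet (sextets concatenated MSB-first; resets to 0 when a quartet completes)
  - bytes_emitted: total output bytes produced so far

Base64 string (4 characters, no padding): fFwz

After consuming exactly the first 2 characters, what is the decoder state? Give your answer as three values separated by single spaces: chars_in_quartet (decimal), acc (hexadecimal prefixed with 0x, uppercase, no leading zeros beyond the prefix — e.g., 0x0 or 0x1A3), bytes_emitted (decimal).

Answer: 2 0x7C5 0

Derivation:
After char 0 ('f'=31): chars_in_quartet=1 acc=0x1F bytes_emitted=0
After char 1 ('F'=5): chars_in_quartet=2 acc=0x7C5 bytes_emitted=0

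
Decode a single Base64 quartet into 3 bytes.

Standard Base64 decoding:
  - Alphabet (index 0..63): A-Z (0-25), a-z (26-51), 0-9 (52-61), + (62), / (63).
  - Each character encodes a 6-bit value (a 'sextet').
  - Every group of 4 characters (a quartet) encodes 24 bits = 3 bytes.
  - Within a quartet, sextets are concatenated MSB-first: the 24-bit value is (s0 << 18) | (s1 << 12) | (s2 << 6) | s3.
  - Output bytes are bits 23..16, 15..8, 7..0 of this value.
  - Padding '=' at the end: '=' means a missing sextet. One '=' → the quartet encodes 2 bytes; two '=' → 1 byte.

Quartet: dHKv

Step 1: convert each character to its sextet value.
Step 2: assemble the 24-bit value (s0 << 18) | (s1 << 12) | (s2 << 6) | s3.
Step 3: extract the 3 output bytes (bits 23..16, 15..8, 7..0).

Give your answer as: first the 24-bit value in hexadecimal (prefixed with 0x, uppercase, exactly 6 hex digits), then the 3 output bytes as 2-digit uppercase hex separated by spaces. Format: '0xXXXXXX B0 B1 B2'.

Sextets: d=29, H=7, K=10, v=47
24-bit: (29<<18) | (7<<12) | (10<<6) | 47
      = 0x740000 | 0x007000 | 0x000280 | 0x00002F
      = 0x7472AF
Bytes: (v>>16)&0xFF=74, (v>>8)&0xFF=72, v&0xFF=AF

Answer: 0x7472AF 74 72 AF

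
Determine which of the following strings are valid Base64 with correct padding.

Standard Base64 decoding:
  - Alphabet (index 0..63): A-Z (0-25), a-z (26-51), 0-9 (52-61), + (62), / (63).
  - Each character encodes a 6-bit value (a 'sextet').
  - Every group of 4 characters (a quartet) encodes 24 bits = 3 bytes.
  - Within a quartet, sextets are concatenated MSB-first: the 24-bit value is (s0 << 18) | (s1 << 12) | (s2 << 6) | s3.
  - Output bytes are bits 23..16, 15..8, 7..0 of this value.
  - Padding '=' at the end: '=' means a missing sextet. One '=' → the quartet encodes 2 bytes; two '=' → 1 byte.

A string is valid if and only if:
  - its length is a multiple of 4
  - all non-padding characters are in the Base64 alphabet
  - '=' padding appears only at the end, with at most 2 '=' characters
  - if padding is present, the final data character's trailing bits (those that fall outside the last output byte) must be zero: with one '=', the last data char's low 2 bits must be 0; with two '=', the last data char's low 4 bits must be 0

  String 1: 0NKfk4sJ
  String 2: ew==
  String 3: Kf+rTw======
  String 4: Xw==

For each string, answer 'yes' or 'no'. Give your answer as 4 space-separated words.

String 1: '0NKfk4sJ' → valid
String 2: 'ew==' → valid
String 3: 'Kf+rTw======' → invalid (6 pad chars (max 2))
String 4: 'Xw==' → valid

Answer: yes yes no yes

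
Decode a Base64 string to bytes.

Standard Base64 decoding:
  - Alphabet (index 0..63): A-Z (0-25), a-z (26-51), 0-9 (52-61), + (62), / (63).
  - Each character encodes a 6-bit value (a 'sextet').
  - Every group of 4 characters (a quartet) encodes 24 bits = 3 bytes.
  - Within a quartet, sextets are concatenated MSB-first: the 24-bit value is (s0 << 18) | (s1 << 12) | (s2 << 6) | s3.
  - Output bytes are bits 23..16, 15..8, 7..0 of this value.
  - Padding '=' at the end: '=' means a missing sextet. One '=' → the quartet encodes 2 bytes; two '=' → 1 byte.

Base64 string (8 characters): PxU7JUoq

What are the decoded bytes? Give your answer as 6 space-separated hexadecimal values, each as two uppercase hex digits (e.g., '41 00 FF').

Answer: 3F 15 3B 25 4A 2A

Derivation:
After char 0 ('P'=15): chars_in_quartet=1 acc=0xF bytes_emitted=0
After char 1 ('x'=49): chars_in_quartet=2 acc=0x3F1 bytes_emitted=0
After char 2 ('U'=20): chars_in_quartet=3 acc=0xFC54 bytes_emitted=0
After char 3 ('7'=59): chars_in_quartet=4 acc=0x3F153B -> emit 3F 15 3B, reset; bytes_emitted=3
After char 4 ('J'=9): chars_in_quartet=1 acc=0x9 bytes_emitted=3
After char 5 ('U'=20): chars_in_quartet=2 acc=0x254 bytes_emitted=3
After char 6 ('o'=40): chars_in_quartet=3 acc=0x9528 bytes_emitted=3
After char 7 ('q'=42): chars_in_quartet=4 acc=0x254A2A -> emit 25 4A 2A, reset; bytes_emitted=6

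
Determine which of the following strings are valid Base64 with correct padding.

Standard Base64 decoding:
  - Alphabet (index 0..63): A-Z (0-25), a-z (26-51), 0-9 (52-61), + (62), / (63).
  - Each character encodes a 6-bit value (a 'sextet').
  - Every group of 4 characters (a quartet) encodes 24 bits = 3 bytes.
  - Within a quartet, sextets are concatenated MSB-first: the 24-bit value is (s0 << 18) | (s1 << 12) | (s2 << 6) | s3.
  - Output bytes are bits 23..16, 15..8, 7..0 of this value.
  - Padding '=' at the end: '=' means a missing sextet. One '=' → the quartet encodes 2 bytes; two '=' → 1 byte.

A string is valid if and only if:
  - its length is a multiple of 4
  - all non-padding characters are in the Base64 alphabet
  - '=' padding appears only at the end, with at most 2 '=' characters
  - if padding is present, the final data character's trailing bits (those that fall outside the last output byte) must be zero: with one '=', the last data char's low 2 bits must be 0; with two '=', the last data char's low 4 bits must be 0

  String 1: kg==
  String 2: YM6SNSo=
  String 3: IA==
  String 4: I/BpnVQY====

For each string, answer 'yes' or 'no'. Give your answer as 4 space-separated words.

String 1: 'kg==' → valid
String 2: 'YM6SNSo=' → valid
String 3: 'IA==' → valid
String 4: 'I/BpnVQY====' → invalid (4 pad chars (max 2))

Answer: yes yes yes no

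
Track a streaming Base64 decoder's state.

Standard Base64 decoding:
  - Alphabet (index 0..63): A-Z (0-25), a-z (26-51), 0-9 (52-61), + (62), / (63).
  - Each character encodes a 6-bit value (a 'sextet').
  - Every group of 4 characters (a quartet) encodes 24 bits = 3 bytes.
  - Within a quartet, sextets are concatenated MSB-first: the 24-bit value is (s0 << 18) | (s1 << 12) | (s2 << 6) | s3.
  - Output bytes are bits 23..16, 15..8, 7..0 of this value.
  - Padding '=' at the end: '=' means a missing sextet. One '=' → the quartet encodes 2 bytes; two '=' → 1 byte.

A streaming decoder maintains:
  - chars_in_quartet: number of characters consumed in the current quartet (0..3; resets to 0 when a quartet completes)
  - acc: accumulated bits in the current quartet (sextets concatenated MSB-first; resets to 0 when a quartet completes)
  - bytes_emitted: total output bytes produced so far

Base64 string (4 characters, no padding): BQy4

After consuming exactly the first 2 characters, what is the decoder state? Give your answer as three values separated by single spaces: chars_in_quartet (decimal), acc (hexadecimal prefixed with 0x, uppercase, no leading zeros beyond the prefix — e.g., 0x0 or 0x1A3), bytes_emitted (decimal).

After char 0 ('B'=1): chars_in_quartet=1 acc=0x1 bytes_emitted=0
After char 1 ('Q'=16): chars_in_quartet=2 acc=0x50 bytes_emitted=0

Answer: 2 0x50 0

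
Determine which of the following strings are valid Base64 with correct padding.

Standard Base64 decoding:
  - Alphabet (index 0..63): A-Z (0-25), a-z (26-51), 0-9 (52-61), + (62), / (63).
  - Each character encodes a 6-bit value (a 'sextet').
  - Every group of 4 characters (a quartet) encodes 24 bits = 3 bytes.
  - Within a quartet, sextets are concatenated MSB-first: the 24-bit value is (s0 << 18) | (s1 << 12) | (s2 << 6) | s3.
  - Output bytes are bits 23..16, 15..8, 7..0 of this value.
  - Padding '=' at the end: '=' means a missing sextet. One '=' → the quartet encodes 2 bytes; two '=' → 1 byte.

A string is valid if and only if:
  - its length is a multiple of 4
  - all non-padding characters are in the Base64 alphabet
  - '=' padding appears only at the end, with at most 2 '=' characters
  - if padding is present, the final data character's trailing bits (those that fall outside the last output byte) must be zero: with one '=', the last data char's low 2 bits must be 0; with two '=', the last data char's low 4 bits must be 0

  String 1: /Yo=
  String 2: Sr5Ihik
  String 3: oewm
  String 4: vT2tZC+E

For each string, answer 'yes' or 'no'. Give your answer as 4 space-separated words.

Answer: yes no yes yes

Derivation:
String 1: '/Yo=' → valid
String 2: 'Sr5Ihik' → invalid (len=7 not mult of 4)
String 3: 'oewm' → valid
String 4: 'vT2tZC+E' → valid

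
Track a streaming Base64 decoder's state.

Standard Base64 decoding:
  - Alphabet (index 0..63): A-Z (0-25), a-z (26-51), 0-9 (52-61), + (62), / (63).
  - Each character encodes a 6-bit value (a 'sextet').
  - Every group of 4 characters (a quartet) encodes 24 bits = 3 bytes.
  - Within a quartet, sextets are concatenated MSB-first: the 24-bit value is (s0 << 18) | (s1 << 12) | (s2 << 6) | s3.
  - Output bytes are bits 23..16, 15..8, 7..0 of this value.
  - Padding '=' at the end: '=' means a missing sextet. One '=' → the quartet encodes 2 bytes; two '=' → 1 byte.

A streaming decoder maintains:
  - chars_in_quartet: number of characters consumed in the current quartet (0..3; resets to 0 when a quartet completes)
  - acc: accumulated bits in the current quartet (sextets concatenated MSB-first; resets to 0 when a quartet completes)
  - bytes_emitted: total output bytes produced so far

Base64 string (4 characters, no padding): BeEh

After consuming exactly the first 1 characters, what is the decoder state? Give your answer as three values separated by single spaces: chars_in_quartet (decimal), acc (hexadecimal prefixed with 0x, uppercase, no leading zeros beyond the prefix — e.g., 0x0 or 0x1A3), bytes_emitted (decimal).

Answer: 1 0x1 0

Derivation:
After char 0 ('B'=1): chars_in_quartet=1 acc=0x1 bytes_emitted=0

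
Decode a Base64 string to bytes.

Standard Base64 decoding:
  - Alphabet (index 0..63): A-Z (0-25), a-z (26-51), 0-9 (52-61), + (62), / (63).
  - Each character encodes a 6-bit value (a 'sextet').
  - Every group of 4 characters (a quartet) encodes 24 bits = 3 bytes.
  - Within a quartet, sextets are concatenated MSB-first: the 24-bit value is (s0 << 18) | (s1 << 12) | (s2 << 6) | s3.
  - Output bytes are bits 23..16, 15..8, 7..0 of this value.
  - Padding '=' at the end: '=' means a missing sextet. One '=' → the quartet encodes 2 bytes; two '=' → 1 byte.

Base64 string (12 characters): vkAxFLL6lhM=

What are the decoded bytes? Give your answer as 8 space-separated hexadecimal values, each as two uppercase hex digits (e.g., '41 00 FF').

After char 0 ('v'=47): chars_in_quartet=1 acc=0x2F bytes_emitted=0
After char 1 ('k'=36): chars_in_quartet=2 acc=0xBE4 bytes_emitted=0
After char 2 ('A'=0): chars_in_quartet=3 acc=0x2F900 bytes_emitted=0
After char 3 ('x'=49): chars_in_quartet=4 acc=0xBE4031 -> emit BE 40 31, reset; bytes_emitted=3
After char 4 ('F'=5): chars_in_quartet=1 acc=0x5 bytes_emitted=3
After char 5 ('L'=11): chars_in_quartet=2 acc=0x14B bytes_emitted=3
After char 6 ('L'=11): chars_in_quartet=3 acc=0x52CB bytes_emitted=3
After char 7 ('6'=58): chars_in_quartet=4 acc=0x14B2FA -> emit 14 B2 FA, reset; bytes_emitted=6
After char 8 ('l'=37): chars_in_quartet=1 acc=0x25 bytes_emitted=6
After char 9 ('h'=33): chars_in_quartet=2 acc=0x961 bytes_emitted=6
After char 10 ('M'=12): chars_in_quartet=3 acc=0x2584C bytes_emitted=6
Padding '=': partial quartet acc=0x2584C -> emit 96 13; bytes_emitted=8

Answer: BE 40 31 14 B2 FA 96 13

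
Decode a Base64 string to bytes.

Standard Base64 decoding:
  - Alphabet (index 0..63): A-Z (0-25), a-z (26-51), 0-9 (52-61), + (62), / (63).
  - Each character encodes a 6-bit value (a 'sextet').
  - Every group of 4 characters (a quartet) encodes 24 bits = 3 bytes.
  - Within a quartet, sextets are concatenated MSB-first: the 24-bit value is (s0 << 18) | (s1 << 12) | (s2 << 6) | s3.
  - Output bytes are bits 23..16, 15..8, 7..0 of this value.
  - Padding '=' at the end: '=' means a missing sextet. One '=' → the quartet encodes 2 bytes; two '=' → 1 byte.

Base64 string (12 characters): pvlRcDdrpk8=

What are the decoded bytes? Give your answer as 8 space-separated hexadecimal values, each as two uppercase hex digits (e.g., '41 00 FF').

Answer: A6 F9 51 70 37 6B A6 4F

Derivation:
After char 0 ('p'=41): chars_in_quartet=1 acc=0x29 bytes_emitted=0
After char 1 ('v'=47): chars_in_quartet=2 acc=0xA6F bytes_emitted=0
After char 2 ('l'=37): chars_in_quartet=3 acc=0x29BE5 bytes_emitted=0
After char 3 ('R'=17): chars_in_quartet=4 acc=0xA6F951 -> emit A6 F9 51, reset; bytes_emitted=3
After char 4 ('c'=28): chars_in_quartet=1 acc=0x1C bytes_emitted=3
After char 5 ('D'=3): chars_in_quartet=2 acc=0x703 bytes_emitted=3
After char 6 ('d'=29): chars_in_quartet=3 acc=0x1C0DD bytes_emitted=3
After char 7 ('r'=43): chars_in_quartet=4 acc=0x70376B -> emit 70 37 6B, reset; bytes_emitted=6
After char 8 ('p'=41): chars_in_quartet=1 acc=0x29 bytes_emitted=6
After char 9 ('k'=36): chars_in_quartet=2 acc=0xA64 bytes_emitted=6
After char 10 ('8'=60): chars_in_quartet=3 acc=0x2993C bytes_emitted=6
Padding '=': partial quartet acc=0x2993C -> emit A6 4F; bytes_emitted=8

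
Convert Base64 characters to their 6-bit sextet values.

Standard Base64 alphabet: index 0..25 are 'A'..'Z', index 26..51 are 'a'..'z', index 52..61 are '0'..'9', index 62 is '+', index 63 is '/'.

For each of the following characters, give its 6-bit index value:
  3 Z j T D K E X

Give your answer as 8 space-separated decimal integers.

Answer: 55 25 35 19 3 10 4 23

Derivation:
'3': 0..9 range, 52 + ord('3') − ord('0') = 55
'Z': A..Z range, ord('Z') − ord('A') = 25
'j': a..z range, 26 + ord('j') − ord('a') = 35
'T': A..Z range, ord('T') − ord('A') = 19
'D': A..Z range, ord('D') − ord('A') = 3
'K': A..Z range, ord('K') − ord('A') = 10
'E': A..Z range, ord('E') − ord('A') = 4
'X': A..Z range, ord('X') − ord('A') = 23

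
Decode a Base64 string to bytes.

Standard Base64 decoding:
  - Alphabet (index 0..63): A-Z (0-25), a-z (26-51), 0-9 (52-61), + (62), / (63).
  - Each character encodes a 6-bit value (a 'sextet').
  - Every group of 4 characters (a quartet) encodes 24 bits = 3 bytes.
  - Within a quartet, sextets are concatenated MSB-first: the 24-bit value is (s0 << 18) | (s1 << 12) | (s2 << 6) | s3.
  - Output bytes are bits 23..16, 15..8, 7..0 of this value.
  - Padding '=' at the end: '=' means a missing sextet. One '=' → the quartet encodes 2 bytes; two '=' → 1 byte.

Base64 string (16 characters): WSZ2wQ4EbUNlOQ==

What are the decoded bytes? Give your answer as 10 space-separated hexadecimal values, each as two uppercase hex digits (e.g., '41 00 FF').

Answer: 59 26 76 C1 0E 04 6D 43 65 39

Derivation:
After char 0 ('W'=22): chars_in_quartet=1 acc=0x16 bytes_emitted=0
After char 1 ('S'=18): chars_in_quartet=2 acc=0x592 bytes_emitted=0
After char 2 ('Z'=25): chars_in_quartet=3 acc=0x16499 bytes_emitted=0
After char 3 ('2'=54): chars_in_quartet=4 acc=0x592676 -> emit 59 26 76, reset; bytes_emitted=3
After char 4 ('w'=48): chars_in_quartet=1 acc=0x30 bytes_emitted=3
After char 5 ('Q'=16): chars_in_quartet=2 acc=0xC10 bytes_emitted=3
After char 6 ('4'=56): chars_in_quartet=3 acc=0x30438 bytes_emitted=3
After char 7 ('E'=4): chars_in_quartet=4 acc=0xC10E04 -> emit C1 0E 04, reset; bytes_emitted=6
After char 8 ('b'=27): chars_in_quartet=1 acc=0x1B bytes_emitted=6
After char 9 ('U'=20): chars_in_quartet=2 acc=0x6D4 bytes_emitted=6
After char 10 ('N'=13): chars_in_quartet=3 acc=0x1B50D bytes_emitted=6
After char 11 ('l'=37): chars_in_quartet=4 acc=0x6D4365 -> emit 6D 43 65, reset; bytes_emitted=9
After char 12 ('O'=14): chars_in_quartet=1 acc=0xE bytes_emitted=9
After char 13 ('Q'=16): chars_in_quartet=2 acc=0x390 bytes_emitted=9
Padding '==': partial quartet acc=0x390 -> emit 39; bytes_emitted=10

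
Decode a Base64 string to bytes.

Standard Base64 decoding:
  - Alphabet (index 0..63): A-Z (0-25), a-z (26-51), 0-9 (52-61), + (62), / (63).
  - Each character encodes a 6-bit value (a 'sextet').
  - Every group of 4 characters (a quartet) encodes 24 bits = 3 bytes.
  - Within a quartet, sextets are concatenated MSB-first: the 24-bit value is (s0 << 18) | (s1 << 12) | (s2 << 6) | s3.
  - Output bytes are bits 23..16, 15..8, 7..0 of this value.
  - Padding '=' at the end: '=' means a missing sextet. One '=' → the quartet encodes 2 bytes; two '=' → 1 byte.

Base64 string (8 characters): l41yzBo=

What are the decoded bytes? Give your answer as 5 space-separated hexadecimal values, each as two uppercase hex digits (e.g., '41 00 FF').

Answer: 97 8D 72 CC 1A

Derivation:
After char 0 ('l'=37): chars_in_quartet=1 acc=0x25 bytes_emitted=0
After char 1 ('4'=56): chars_in_quartet=2 acc=0x978 bytes_emitted=0
After char 2 ('1'=53): chars_in_quartet=3 acc=0x25E35 bytes_emitted=0
After char 3 ('y'=50): chars_in_quartet=4 acc=0x978D72 -> emit 97 8D 72, reset; bytes_emitted=3
After char 4 ('z'=51): chars_in_quartet=1 acc=0x33 bytes_emitted=3
After char 5 ('B'=1): chars_in_quartet=2 acc=0xCC1 bytes_emitted=3
After char 6 ('o'=40): chars_in_quartet=3 acc=0x33068 bytes_emitted=3
Padding '=': partial quartet acc=0x33068 -> emit CC 1A; bytes_emitted=5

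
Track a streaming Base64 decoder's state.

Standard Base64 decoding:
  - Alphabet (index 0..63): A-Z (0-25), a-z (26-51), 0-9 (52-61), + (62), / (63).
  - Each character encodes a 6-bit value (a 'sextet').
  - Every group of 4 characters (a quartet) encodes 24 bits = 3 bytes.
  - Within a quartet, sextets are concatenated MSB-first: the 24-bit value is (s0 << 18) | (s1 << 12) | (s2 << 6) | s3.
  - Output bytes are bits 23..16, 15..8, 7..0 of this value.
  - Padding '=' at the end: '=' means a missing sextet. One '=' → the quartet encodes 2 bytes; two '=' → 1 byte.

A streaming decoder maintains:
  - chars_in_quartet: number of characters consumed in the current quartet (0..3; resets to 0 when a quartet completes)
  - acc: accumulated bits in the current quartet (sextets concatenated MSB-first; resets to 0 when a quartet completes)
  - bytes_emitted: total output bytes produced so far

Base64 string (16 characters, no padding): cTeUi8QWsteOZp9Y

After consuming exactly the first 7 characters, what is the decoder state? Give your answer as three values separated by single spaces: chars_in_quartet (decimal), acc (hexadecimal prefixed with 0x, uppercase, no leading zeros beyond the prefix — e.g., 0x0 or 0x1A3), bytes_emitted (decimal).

After char 0 ('c'=28): chars_in_quartet=1 acc=0x1C bytes_emitted=0
After char 1 ('T'=19): chars_in_quartet=2 acc=0x713 bytes_emitted=0
After char 2 ('e'=30): chars_in_quartet=3 acc=0x1C4DE bytes_emitted=0
After char 3 ('U'=20): chars_in_quartet=4 acc=0x713794 -> emit 71 37 94, reset; bytes_emitted=3
After char 4 ('i'=34): chars_in_quartet=1 acc=0x22 bytes_emitted=3
After char 5 ('8'=60): chars_in_quartet=2 acc=0x8BC bytes_emitted=3
After char 6 ('Q'=16): chars_in_quartet=3 acc=0x22F10 bytes_emitted=3

Answer: 3 0x22F10 3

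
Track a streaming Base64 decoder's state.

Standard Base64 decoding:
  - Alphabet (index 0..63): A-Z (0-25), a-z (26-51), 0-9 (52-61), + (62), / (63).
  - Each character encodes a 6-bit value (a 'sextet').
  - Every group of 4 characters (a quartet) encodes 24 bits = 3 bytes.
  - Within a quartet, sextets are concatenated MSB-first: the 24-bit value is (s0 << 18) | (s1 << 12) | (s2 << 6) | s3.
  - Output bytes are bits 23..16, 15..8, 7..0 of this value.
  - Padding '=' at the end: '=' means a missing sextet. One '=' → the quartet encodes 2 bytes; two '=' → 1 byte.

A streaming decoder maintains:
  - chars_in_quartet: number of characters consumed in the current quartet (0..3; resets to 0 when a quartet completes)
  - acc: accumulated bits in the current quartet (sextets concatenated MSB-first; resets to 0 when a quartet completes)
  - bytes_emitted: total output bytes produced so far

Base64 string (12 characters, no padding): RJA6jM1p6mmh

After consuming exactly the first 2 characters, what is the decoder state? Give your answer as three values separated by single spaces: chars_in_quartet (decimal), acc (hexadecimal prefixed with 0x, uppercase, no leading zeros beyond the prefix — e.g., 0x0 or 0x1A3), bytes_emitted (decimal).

After char 0 ('R'=17): chars_in_quartet=1 acc=0x11 bytes_emitted=0
After char 1 ('J'=9): chars_in_quartet=2 acc=0x449 bytes_emitted=0

Answer: 2 0x449 0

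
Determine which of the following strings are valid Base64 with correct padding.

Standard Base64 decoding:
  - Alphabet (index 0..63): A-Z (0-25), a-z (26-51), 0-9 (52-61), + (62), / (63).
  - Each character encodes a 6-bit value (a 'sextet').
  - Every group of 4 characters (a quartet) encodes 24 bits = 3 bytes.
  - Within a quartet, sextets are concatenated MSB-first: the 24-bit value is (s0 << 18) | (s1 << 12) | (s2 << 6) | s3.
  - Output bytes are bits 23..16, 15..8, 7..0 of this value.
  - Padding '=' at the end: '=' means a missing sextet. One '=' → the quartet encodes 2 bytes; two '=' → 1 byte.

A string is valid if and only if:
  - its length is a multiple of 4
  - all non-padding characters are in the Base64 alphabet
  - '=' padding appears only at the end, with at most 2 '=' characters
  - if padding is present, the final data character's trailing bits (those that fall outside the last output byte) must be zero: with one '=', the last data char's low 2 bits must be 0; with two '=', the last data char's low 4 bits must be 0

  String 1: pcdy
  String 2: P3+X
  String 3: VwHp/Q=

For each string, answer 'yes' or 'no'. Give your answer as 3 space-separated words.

String 1: 'pcdy' → valid
String 2: 'P3+X' → valid
String 3: 'VwHp/Q=' → invalid (len=7 not mult of 4)

Answer: yes yes no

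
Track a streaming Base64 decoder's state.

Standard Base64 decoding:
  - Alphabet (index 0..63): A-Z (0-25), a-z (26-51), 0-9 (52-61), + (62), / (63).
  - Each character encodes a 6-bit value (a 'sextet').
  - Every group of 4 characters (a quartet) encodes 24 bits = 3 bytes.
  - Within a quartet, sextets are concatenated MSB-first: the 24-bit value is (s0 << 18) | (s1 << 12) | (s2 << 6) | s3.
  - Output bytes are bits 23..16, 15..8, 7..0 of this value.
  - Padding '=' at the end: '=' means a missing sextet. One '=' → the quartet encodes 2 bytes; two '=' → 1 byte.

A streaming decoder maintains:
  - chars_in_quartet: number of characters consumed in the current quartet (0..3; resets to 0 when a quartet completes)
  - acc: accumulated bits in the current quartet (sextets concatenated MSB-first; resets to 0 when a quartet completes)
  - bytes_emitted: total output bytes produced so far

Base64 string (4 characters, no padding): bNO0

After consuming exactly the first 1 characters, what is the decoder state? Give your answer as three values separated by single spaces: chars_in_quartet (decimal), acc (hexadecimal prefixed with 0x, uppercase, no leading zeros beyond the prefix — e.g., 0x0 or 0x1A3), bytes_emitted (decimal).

Answer: 1 0x1B 0

Derivation:
After char 0 ('b'=27): chars_in_quartet=1 acc=0x1B bytes_emitted=0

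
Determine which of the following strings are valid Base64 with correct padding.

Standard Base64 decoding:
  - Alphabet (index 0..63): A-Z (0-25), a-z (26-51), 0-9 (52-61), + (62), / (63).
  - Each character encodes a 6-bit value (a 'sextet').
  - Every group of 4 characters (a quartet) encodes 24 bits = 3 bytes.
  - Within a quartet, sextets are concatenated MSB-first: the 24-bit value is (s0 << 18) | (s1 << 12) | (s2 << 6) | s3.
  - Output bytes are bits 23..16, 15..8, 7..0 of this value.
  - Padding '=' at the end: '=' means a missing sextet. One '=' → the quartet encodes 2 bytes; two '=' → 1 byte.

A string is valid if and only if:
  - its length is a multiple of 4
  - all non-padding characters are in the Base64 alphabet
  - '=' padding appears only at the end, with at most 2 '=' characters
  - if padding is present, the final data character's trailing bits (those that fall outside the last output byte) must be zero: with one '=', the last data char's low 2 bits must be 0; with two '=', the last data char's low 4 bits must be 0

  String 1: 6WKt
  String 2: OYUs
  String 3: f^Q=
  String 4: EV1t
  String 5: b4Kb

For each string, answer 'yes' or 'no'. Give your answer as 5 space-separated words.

Answer: yes yes no yes yes

Derivation:
String 1: '6WKt' → valid
String 2: 'OYUs' → valid
String 3: 'f^Q=' → invalid (bad char(s): ['^'])
String 4: 'EV1t' → valid
String 5: 'b4Kb' → valid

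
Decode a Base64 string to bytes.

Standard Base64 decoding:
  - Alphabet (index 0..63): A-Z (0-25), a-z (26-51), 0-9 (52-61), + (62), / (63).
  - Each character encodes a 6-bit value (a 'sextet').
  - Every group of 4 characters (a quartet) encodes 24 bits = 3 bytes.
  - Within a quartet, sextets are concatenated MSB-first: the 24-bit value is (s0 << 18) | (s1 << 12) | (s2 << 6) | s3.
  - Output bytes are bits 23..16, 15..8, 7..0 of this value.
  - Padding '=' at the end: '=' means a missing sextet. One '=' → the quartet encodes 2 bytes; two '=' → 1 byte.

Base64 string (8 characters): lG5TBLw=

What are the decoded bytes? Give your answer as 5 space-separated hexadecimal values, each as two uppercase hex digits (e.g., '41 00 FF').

Answer: 94 6E 53 04 BC

Derivation:
After char 0 ('l'=37): chars_in_quartet=1 acc=0x25 bytes_emitted=0
After char 1 ('G'=6): chars_in_quartet=2 acc=0x946 bytes_emitted=0
After char 2 ('5'=57): chars_in_quartet=3 acc=0x251B9 bytes_emitted=0
After char 3 ('T'=19): chars_in_quartet=4 acc=0x946E53 -> emit 94 6E 53, reset; bytes_emitted=3
After char 4 ('B'=1): chars_in_quartet=1 acc=0x1 bytes_emitted=3
After char 5 ('L'=11): chars_in_quartet=2 acc=0x4B bytes_emitted=3
After char 6 ('w'=48): chars_in_quartet=3 acc=0x12F0 bytes_emitted=3
Padding '=': partial quartet acc=0x12F0 -> emit 04 BC; bytes_emitted=5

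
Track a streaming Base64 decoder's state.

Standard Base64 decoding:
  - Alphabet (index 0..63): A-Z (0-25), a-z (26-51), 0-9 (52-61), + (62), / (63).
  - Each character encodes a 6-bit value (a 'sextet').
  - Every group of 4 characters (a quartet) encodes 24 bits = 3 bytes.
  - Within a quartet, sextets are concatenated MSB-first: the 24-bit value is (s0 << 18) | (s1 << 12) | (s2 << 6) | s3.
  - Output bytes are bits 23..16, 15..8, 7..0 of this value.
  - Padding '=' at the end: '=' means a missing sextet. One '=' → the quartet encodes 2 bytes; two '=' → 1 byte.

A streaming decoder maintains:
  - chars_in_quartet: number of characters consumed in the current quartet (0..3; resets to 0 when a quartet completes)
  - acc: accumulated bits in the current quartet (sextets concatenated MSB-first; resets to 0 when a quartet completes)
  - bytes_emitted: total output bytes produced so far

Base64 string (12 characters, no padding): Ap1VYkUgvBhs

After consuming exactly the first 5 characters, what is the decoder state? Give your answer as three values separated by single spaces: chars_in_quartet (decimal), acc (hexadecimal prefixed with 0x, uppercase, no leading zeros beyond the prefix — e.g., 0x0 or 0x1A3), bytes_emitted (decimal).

Answer: 1 0x18 3

Derivation:
After char 0 ('A'=0): chars_in_quartet=1 acc=0x0 bytes_emitted=0
After char 1 ('p'=41): chars_in_quartet=2 acc=0x29 bytes_emitted=0
After char 2 ('1'=53): chars_in_quartet=3 acc=0xA75 bytes_emitted=0
After char 3 ('V'=21): chars_in_quartet=4 acc=0x29D55 -> emit 02 9D 55, reset; bytes_emitted=3
After char 4 ('Y'=24): chars_in_quartet=1 acc=0x18 bytes_emitted=3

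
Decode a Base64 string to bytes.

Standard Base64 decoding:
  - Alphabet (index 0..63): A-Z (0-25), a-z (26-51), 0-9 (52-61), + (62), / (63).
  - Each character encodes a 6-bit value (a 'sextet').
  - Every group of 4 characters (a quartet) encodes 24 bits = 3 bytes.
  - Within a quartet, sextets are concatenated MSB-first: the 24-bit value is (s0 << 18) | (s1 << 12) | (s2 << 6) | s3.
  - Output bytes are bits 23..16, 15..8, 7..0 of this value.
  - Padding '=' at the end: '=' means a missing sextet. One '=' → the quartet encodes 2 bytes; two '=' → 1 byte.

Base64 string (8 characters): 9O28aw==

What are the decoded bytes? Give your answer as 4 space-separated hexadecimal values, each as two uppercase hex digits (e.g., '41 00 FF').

Answer: F4 ED BC 6B

Derivation:
After char 0 ('9'=61): chars_in_quartet=1 acc=0x3D bytes_emitted=0
After char 1 ('O'=14): chars_in_quartet=2 acc=0xF4E bytes_emitted=0
After char 2 ('2'=54): chars_in_quartet=3 acc=0x3D3B6 bytes_emitted=0
After char 3 ('8'=60): chars_in_quartet=4 acc=0xF4EDBC -> emit F4 ED BC, reset; bytes_emitted=3
After char 4 ('a'=26): chars_in_quartet=1 acc=0x1A bytes_emitted=3
After char 5 ('w'=48): chars_in_quartet=2 acc=0x6B0 bytes_emitted=3
Padding '==': partial quartet acc=0x6B0 -> emit 6B; bytes_emitted=4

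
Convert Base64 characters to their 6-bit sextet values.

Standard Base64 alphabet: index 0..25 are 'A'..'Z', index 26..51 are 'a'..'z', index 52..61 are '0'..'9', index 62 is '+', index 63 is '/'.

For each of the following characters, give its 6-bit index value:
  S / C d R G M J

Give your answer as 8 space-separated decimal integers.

'S': A..Z range, ord('S') − ord('A') = 18
'/': index 63
'C': A..Z range, ord('C') − ord('A') = 2
'd': a..z range, 26 + ord('d') − ord('a') = 29
'R': A..Z range, ord('R') − ord('A') = 17
'G': A..Z range, ord('G') − ord('A') = 6
'M': A..Z range, ord('M') − ord('A') = 12
'J': A..Z range, ord('J') − ord('A') = 9

Answer: 18 63 2 29 17 6 12 9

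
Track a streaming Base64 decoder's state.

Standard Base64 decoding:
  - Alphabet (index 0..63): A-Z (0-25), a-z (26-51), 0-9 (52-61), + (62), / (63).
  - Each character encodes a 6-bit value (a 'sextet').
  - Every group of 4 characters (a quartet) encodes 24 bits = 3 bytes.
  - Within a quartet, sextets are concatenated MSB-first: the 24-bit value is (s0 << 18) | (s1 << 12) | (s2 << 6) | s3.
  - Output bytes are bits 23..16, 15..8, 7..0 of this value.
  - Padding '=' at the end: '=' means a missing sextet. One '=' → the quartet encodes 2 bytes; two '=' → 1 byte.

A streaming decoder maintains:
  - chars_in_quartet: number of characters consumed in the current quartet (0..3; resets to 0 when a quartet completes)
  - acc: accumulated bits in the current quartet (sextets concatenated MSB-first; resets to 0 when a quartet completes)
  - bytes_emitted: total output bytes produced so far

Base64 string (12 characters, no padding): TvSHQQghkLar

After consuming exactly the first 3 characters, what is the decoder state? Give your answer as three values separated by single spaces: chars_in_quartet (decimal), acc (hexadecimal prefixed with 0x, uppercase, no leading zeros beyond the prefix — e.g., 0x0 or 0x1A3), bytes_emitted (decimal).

Answer: 3 0x13BD2 0

Derivation:
After char 0 ('T'=19): chars_in_quartet=1 acc=0x13 bytes_emitted=0
After char 1 ('v'=47): chars_in_quartet=2 acc=0x4EF bytes_emitted=0
After char 2 ('S'=18): chars_in_quartet=3 acc=0x13BD2 bytes_emitted=0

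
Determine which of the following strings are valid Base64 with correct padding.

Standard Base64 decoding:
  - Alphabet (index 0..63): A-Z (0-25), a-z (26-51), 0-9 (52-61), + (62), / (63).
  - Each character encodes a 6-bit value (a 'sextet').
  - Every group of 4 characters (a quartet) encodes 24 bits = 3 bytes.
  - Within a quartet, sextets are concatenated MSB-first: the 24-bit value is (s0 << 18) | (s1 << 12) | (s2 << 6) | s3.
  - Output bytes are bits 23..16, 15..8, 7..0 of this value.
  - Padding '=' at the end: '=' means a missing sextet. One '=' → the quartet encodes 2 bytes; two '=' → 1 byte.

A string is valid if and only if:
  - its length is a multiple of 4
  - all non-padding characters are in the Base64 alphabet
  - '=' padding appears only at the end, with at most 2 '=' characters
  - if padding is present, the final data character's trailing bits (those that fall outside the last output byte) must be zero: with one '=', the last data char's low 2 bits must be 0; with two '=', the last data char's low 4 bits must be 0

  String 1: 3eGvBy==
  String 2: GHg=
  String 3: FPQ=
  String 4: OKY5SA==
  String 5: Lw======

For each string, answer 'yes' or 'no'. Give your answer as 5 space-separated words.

String 1: '3eGvBy==' → invalid (bad trailing bits)
String 2: 'GHg=' → valid
String 3: 'FPQ=' → valid
String 4: 'OKY5SA==' → valid
String 5: 'Lw======' → invalid (6 pad chars (max 2))

Answer: no yes yes yes no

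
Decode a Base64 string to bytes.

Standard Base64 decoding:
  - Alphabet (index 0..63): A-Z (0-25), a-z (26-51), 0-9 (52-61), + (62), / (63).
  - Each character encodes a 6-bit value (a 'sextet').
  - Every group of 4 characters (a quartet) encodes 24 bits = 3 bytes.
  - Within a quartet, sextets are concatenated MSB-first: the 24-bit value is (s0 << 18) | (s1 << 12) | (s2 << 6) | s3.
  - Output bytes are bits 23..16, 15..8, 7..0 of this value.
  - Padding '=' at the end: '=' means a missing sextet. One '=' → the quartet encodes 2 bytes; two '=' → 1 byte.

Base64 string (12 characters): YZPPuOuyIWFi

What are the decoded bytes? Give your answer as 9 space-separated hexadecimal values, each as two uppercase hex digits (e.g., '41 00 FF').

Answer: 61 93 CF B8 EB B2 21 61 62

Derivation:
After char 0 ('Y'=24): chars_in_quartet=1 acc=0x18 bytes_emitted=0
After char 1 ('Z'=25): chars_in_quartet=2 acc=0x619 bytes_emitted=0
After char 2 ('P'=15): chars_in_quartet=3 acc=0x1864F bytes_emitted=0
After char 3 ('P'=15): chars_in_quartet=4 acc=0x6193CF -> emit 61 93 CF, reset; bytes_emitted=3
After char 4 ('u'=46): chars_in_quartet=1 acc=0x2E bytes_emitted=3
After char 5 ('O'=14): chars_in_quartet=2 acc=0xB8E bytes_emitted=3
After char 6 ('u'=46): chars_in_quartet=3 acc=0x2E3AE bytes_emitted=3
After char 7 ('y'=50): chars_in_quartet=4 acc=0xB8EBB2 -> emit B8 EB B2, reset; bytes_emitted=6
After char 8 ('I'=8): chars_in_quartet=1 acc=0x8 bytes_emitted=6
After char 9 ('W'=22): chars_in_quartet=2 acc=0x216 bytes_emitted=6
After char 10 ('F'=5): chars_in_quartet=3 acc=0x8585 bytes_emitted=6
After char 11 ('i'=34): chars_in_quartet=4 acc=0x216162 -> emit 21 61 62, reset; bytes_emitted=9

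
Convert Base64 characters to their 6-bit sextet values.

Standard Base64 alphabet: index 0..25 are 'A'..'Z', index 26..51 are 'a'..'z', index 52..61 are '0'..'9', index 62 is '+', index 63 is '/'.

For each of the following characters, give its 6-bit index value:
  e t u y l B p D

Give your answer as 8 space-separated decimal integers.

'e': a..z range, 26 + ord('e') − ord('a') = 30
't': a..z range, 26 + ord('t') − ord('a') = 45
'u': a..z range, 26 + ord('u') − ord('a') = 46
'y': a..z range, 26 + ord('y') − ord('a') = 50
'l': a..z range, 26 + ord('l') − ord('a') = 37
'B': A..Z range, ord('B') − ord('A') = 1
'p': a..z range, 26 + ord('p') − ord('a') = 41
'D': A..Z range, ord('D') − ord('A') = 3

Answer: 30 45 46 50 37 1 41 3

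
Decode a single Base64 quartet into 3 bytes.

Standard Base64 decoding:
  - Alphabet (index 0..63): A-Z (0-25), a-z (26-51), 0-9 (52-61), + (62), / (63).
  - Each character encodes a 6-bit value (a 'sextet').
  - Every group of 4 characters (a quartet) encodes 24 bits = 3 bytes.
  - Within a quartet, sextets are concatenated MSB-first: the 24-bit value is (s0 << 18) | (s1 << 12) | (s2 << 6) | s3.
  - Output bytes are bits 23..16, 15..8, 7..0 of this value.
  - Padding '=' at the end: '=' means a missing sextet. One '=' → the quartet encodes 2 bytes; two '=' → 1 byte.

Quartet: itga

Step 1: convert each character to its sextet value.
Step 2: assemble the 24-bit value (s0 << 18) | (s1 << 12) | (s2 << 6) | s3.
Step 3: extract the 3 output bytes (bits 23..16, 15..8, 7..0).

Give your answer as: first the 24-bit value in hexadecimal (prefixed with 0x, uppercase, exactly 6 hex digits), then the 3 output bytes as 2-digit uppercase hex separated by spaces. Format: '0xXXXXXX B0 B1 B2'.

Answer: 0x8AD81A 8A D8 1A

Derivation:
Sextets: i=34, t=45, g=32, a=26
24-bit: (34<<18) | (45<<12) | (32<<6) | 26
      = 0x880000 | 0x02D000 | 0x000800 | 0x00001A
      = 0x8AD81A
Bytes: (v>>16)&0xFF=8A, (v>>8)&0xFF=D8, v&0xFF=1A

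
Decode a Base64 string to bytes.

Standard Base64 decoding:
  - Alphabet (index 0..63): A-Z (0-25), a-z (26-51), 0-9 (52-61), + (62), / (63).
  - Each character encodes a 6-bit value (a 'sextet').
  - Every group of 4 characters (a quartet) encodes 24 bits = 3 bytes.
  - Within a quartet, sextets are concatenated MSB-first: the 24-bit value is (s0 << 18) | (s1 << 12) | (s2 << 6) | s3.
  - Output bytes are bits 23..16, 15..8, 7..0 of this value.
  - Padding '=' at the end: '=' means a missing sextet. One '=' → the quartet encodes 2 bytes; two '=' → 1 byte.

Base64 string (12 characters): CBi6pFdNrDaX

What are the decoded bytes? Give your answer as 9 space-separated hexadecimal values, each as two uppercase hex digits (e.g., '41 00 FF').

Answer: 08 18 BA A4 57 4D AC 36 97

Derivation:
After char 0 ('C'=2): chars_in_quartet=1 acc=0x2 bytes_emitted=0
After char 1 ('B'=1): chars_in_quartet=2 acc=0x81 bytes_emitted=0
After char 2 ('i'=34): chars_in_quartet=3 acc=0x2062 bytes_emitted=0
After char 3 ('6'=58): chars_in_quartet=4 acc=0x818BA -> emit 08 18 BA, reset; bytes_emitted=3
After char 4 ('p'=41): chars_in_quartet=1 acc=0x29 bytes_emitted=3
After char 5 ('F'=5): chars_in_quartet=2 acc=0xA45 bytes_emitted=3
After char 6 ('d'=29): chars_in_quartet=3 acc=0x2915D bytes_emitted=3
After char 7 ('N'=13): chars_in_quartet=4 acc=0xA4574D -> emit A4 57 4D, reset; bytes_emitted=6
After char 8 ('r'=43): chars_in_quartet=1 acc=0x2B bytes_emitted=6
After char 9 ('D'=3): chars_in_quartet=2 acc=0xAC3 bytes_emitted=6
After char 10 ('a'=26): chars_in_quartet=3 acc=0x2B0DA bytes_emitted=6
After char 11 ('X'=23): chars_in_quartet=4 acc=0xAC3697 -> emit AC 36 97, reset; bytes_emitted=9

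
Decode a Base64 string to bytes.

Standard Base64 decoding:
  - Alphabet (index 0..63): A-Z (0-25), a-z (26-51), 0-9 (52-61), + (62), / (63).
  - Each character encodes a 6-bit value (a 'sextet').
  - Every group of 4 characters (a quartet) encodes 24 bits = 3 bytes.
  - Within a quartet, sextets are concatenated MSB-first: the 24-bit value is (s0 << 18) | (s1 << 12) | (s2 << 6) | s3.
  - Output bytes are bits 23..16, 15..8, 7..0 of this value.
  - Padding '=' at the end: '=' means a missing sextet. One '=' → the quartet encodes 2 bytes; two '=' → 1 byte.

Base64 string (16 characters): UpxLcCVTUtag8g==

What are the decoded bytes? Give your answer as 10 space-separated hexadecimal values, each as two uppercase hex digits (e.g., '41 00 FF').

Answer: 52 9C 4B 70 25 53 52 D6 A0 F2

Derivation:
After char 0 ('U'=20): chars_in_quartet=1 acc=0x14 bytes_emitted=0
After char 1 ('p'=41): chars_in_quartet=2 acc=0x529 bytes_emitted=0
After char 2 ('x'=49): chars_in_quartet=3 acc=0x14A71 bytes_emitted=0
After char 3 ('L'=11): chars_in_quartet=4 acc=0x529C4B -> emit 52 9C 4B, reset; bytes_emitted=3
After char 4 ('c'=28): chars_in_quartet=1 acc=0x1C bytes_emitted=3
After char 5 ('C'=2): chars_in_quartet=2 acc=0x702 bytes_emitted=3
After char 6 ('V'=21): chars_in_quartet=3 acc=0x1C095 bytes_emitted=3
After char 7 ('T'=19): chars_in_quartet=4 acc=0x702553 -> emit 70 25 53, reset; bytes_emitted=6
After char 8 ('U'=20): chars_in_quartet=1 acc=0x14 bytes_emitted=6
After char 9 ('t'=45): chars_in_quartet=2 acc=0x52D bytes_emitted=6
After char 10 ('a'=26): chars_in_quartet=3 acc=0x14B5A bytes_emitted=6
After char 11 ('g'=32): chars_in_quartet=4 acc=0x52D6A0 -> emit 52 D6 A0, reset; bytes_emitted=9
After char 12 ('8'=60): chars_in_quartet=1 acc=0x3C bytes_emitted=9
After char 13 ('g'=32): chars_in_quartet=2 acc=0xF20 bytes_emitted=9
Padding '==': partial quartet acc=0xF20 -> emit F2; bytes_emitted=10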